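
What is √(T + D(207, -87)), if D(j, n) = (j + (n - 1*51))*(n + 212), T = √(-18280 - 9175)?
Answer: √(8625 + 17*I*√95) ≈ 92.875 + 0.892*I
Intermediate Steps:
T = 17*I*√95 (T = √(-27455) = 17*I*√95 ≈ 165.7*I)
D(j, n) = (212 + n)*(-51 + j + n) (D(j, n) = (j + (n - 51))*(212 + n) = (j + (-51 + n))*(212 + n) = (-51 + j + n)*(212 + n) = (212 + n)*(-51 + j + n))
√(T + D(207, -87)) = √(17*I*√95 + (-10812 + (-87)² + 161*(-87) + 212*207 + 207*(-87))) = √(17*I*√95 + (-10812 + 7569 - 14007 + 43884 - 18009)) = √(17*I*√95 + 8625) = √(8625 + 17*I*√95)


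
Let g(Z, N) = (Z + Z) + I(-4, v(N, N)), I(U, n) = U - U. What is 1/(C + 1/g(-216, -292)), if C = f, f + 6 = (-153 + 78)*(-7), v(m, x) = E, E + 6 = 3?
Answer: 432/224207 ≈ 0.0019268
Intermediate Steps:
E = -3 (E = -6 + 3 = -3)
v(m, x) = -3
I(U, n) = 0
g(Z, N) = 2*Z (g(Z, N) = (Z + Z) + 0 = 2*Z + 0 = 2*Z)
f = 519 (f = -6 + (-153 + 78)*(-7) = -6 - 75*(-7) = -6 + 525 = 519)
C = 519
1/(C + 1/g(-216, -292)) = 1/(519 + 1/(2*(-216))) = 1/(519 + 1/(-432)) = 1/(519 - 1/432) = 1/(224207/432) = 432/224207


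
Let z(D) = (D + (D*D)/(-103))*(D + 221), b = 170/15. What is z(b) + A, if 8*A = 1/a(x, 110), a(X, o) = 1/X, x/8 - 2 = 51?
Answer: 6664343/2781 ≈ 2396.4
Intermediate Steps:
x = 424 (x = 16 + 8*51 = 16 + 408 = 424)
b = 34/3 (b = 170*(1/15) = 34/3 ≈ 11.333)
A = 53 (A = 1/(8*(1/424)) = (⅛)*424 = 53)
z(D) = (221 + D)*(D - D²/103) (z(D) = (D + D²*(-1/103))*(221 + D) = (D - D²/103)*(221 + D) = (221 + D)*(D - D²/103))
z(b) + A = (1/103)*(34/3)*(22763 - (34/3)² - 118*34/3) + 53 = (1/103)*(34/3)*(22763 - 1*1156/9 - 4012/3) + 53 = (1/103)*(34/3)*(22763 - 1156/9 - 4012/3) + 53 = (1/103)*(34/3)*(191675/9) + 53 = 6516950/2781 + 53 = 6664343/2781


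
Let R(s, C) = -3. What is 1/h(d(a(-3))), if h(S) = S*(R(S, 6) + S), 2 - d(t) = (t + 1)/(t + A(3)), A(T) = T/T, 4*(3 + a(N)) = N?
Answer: -1/2 ≈ -0.50000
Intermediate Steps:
a(N) = -3 + N/4
A(T) = 1
d(t) = 1 (d(t) = 2 - (t + 1)/(t + 1) = 2 - (1 + t)/(1 + t) = 2 - 1*1 = 2 - 1 = 1)
h(S) = S*(-3 + S)
1/h(d(a(-3))) = 1/(1*(-3 + 1)) = 1/(1*(-2)) = 1/(-2) = -1/2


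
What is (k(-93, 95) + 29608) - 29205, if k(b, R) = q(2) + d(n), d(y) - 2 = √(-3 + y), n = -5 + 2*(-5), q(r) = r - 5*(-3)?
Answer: 422 + 3*I*√2 ≈ 422.0 + 4.2426*I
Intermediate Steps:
q(r) = 15 + r (q(r) = r + 15 = 15 + r)
n = -15 (n = -5 - 10 = -15)
d(y) = 2 + √(-3 + y)
k(b, R) = 19 + 3*I*√2 (k(b, R) = (15 + 2) + (2 + √(-3 - 15)) = 17 + (2 + √(-18)) = 17 + (2 + 3*I*√2) = 19 + 3*I*√2)
(k(-93, 95) + 29608) - 29205 = ((19 + 3*I*√2) + 29608) - 29205 = (29627 + 3*I*√2) - 29205 = 422 + 3*I*√2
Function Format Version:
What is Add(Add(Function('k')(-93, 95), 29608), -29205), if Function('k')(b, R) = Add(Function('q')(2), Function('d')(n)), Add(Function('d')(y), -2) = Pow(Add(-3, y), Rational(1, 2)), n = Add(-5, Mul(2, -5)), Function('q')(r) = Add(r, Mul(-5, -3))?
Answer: Add(422, Mul(3, I, Pow(2, Rational(1, 2)))) ≈ Add(422.00, Mul(4.2426, I))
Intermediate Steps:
Function('q')(r) = Add(15, r) (Function('q')(r) = Add(r, 15) = Add(15, r))
n = -15 (n = Add(-5, -10) = -15)
Function('d')(y) = Add(2, Pow(Add(-3, y), Rational(1, 2)))
Function('k')(b, R) = Add(19, Mul(3, I, Pow(2, Rational(1, 2)))) (Function('k')(b, R) = Add(Add(15, 2), Add(2, Pow(Add(-3, -15), Rational(1, 2)))) = Add(17, Add(2, Pow(-18, Rational(1, 2)))) = Add(17, Add(2, Mul(3, I, Pow(2, Rational(1, 2))))) = Add(19, Mul(3, I, Pow(2, Rational(1, 2)))))
Add(Add(Function('k')(-93, 95), 29608), -29205) = Add(Add(Add(19, Mul(3, I, Pow(2, Rational(1, 2)))), 29608), -29205) = Add(Add(29627, Mul(3, I, Pow(2, Rational(1, 2)))), -29205) = Add(422, Mul(3, I, Pow(2, Rational(1, 2))))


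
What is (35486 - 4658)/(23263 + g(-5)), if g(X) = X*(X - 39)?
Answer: 30828/23483 ≈ 1.3128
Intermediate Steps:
g(X) = X*(-39 + X)
(35486 - 4658)/(23263 + g(-5)) = (35486 - 4658)/(23263 - 5*(-39 - 5)) = 30828/(23263 - 5*(-44)) = 30828/(23263 + 220) = 30828/23483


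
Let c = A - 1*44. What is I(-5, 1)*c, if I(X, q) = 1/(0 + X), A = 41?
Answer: 3/5 ≈ 0.60000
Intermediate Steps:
I(X, q) = 1/X
c = -3 (c = 41 - 1*44 = 41 - 44 = -3)
I(-5, 1)*c = -3/(-5) = -1/5*(-3) = 3/5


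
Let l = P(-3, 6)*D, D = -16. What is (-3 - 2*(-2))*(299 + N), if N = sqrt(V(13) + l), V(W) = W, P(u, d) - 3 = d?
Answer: 299 + I*sqrt(131) ≈ 299.0 + 11.446*I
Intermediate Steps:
P(u, d) = 3 + d
l = -144 (l = (3 + 6)*(-16) = 9*(-16) = -144)
N = I*sqrt(131) (N = sqrt(13 - 144) = sqrt(-131) = I*sqrt(131) ≈ 11.446*I)
(-3 - 2*(-2))*(299 + N) = (-3 - 2*(-2))*(299 + I*sqrt(131)) = (-3 + 4)*(299 + I*sqrt(131)) = 1*(299 + I*sqrt(131)) = 299 + I*sqrt(131)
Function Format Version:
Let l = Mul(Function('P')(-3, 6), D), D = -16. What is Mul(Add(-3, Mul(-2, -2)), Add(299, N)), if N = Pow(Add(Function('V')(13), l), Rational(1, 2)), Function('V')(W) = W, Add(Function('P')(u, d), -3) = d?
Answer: Add(299, Mul(I, Pow(131, Rational(1, 2)))) ≈ Add(299.00, Mul(11.446, I))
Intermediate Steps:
Function('P')(u, d) = Add(3, d)
l = -144 (l = Mul(Add(3, 6), -16) = Mul(9, -16) = -144)
N = Mul(I, Pow(131, Rational(1, 2))) (N = Pow(Add(13, -144), Rational(1, 2)) = Pow(-131, Rational(1, 2)) = Mul(I, Pow(131, Rational(1, 2))) ≈ Mul(11.446, I))
Mul(Add(-3, Mul(-2, -2)), Add(299, N)) = Mul(Add(-3, Mul(-2, -2)), Add(299, Mul(I, Pow(131, Rational(1, 2))))) = Mul(Add(-3, 4), Add(299, Mul(I, Pow(131, Rational(1, 2))))) = Mul(1, Add(299, Mul(I, Pow(131, Rational(1, 2))))) = Add(299, Mul(I, Pow(131, Rational(1, 2))))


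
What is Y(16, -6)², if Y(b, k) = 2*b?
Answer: 1024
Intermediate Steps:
Y(16, -6)² = (2*16)² = 32² = 1024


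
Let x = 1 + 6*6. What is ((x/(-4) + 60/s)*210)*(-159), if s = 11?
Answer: 2788065/22 ≈ 1.2673e+5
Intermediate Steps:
x = 37 (x = 1 + 36 = 37)
((x/(-4) + 60/s)*210)*(-159) = ((37/(-4) + 60/11)*210)*(-159) = ((37*(-¼) + 60*(1/11))*210)*(-159) = ((-37/4 + 60/11)*210)*(-159) = -167/44*210*(-159) = -17535/22*(-159) = 2788065/22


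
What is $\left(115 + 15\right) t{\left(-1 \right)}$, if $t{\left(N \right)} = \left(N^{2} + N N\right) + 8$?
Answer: $1300$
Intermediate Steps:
$t{\left(N \right)} = 8 + 2 N^{2}$ ($t{\left(N \right)} = \left(N^{2} + N^{2}\right) + 8 = 2 N^{2} + 8 = 8 + 2 N^{2}$)
$\left(115 + 15\right) t{\left(-1 \right)} = \left(115 + 15\right) \left(8 + 2 \left(-1\right)^{2}\right) = 130 \left(8 + 2 \cdot 1\right) = 130 \left(8 + 2\right) = 130 \cdot 10 = 1300$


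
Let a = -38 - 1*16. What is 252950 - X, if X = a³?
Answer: 410414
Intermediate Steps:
a = -54 (a = -38 - 16 = -54)
X = -157464 (X = (-54)³ = -157464)
252950 - X = 252950 - 1*(-157464) = 252950 + 157464 = 410414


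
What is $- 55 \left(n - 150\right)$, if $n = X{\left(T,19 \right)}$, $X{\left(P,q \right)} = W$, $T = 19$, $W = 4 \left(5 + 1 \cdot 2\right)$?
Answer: $6710$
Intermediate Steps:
$W = 28$ ($W = 4 \left(5 + 2\right) = 4 \cdot 7 = 28$)
$X{\left(P,q \right)} = 28$
$n = 28$
$- 55 \left(n - 150\right) = - 55 \left(28 - 150\right) = \left(-55\right) \left(-122\right) = 6710$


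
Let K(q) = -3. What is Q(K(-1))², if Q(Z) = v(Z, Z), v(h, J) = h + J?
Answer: 36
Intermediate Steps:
v(h, J) = J + h
Q(Z) = 2*Z (Q(Z) = Z + Z = 2*Z)
Q(K(-1))² = (2*(-3))² = (-6)² = 36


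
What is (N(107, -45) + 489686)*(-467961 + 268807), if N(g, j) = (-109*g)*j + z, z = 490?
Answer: -202143500694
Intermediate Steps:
N(g, j) = 490 - 109*g*j (N(g, j) = (-109*g)*j + 490 = -109*g*j + 490 = 490 - 109*g*j)
(N(107, -45) + 489686)*(-467961 + 268807) = ((490 - 109*107*(-45)) + 489686)*(-467961 + 268807) = ((490 + 524835) + 489686)*(-199154) = (525325 + 489686)*(-199154) = 1015011*(-199154) = -202143500694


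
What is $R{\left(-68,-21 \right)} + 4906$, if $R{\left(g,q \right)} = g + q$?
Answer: $4817$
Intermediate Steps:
$R{\left(-68,-21 \right)} + 4906 = \left(-68 - 21\right) + 4906 = -89 + 4906 = 4817$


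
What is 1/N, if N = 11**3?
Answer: 1/1331 ≈ 0.00075131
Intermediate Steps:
N = 1331
1/N = 1/1331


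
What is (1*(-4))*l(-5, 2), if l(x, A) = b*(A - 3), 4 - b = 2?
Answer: 8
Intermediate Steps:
b = 2 (b = 4 - 1*2 = 4 - 2 = 2)
l(x, A) = -6 + 2*A (l(x, A) = 2*(A - 3) = 2*(-3 + A) = -6 + 2*A)
(1*(-4))*l(-5, 2) = (1*(-4))*(-6 + 2*2) = -4*(-6 + 4) = -4*(-2) = 8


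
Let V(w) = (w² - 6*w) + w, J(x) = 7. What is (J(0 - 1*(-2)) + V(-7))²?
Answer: 8281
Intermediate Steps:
V(w) = w² - 5*w
(J(0 - 1*(-2)) + V(-7))² = (7 - 7*(-5 - 7))² = (7 - 7*(-12))² = (7 + 84)² = 91² = 8281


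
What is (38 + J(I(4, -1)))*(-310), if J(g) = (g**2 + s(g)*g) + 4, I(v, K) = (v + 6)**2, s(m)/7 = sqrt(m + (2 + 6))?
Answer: -3113020 - 1302000*sqrt(3) ≈ -5.3682e+6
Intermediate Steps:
s(m) = 7*sqrt(8 + m) (s(m) = 7*sqrt(m + (2 + 6)) = 7*sqrt(m + 8) = 7*sqrt(8 + m))
I(v, K) = (6 + v)**2
J(g) = 4 + g**2 + 7*g*sqrt(8 + g) (J(g) = (g**2 + (7*sqrt(8 + g))*g) + 4 = (g**2 + 7*g*sqrt(8 + g)) + 4 = 4 + g**2 + 7*g*sqrt(8 + g))
(38 + J(I(4, -1)))*(-310) = (38 + (4 + ((6 + 4)**2)**2 + 7*(6 + 4)**2*sqrt(8 + (6 + 4)**2)))*(-310) = (38 + (4 + (10**2)**2 + 7*10**2*sqrt(8 + 10**2)))*(-310) = (38 + (4 + 100**2 + 7*100*sqrt(8 + 100)))*(-310) = (38 + (4 + 10000 + 7*100*sqrt(108)))*(-310) = (38 + (4 + 10000 + 7*100*(6*sqrt(3))))*(-310) = (38 + (4 + 10000 + 4200*sqrt(3)))*(-310) = (38 + (10004 + 4200*sqrt(3)))*(-310) = (10042 + 4200*sqrt(3))*(-310) = -3113020 - 1302000*sqrt(3)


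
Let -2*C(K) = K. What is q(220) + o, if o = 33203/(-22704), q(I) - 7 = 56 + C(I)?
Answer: -1100291/22704 ≈ -48.462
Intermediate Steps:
C(K) = -K/2
q(I) = 63 - I/2 (q(I) = 7 + (56 - I/2) = 63 - I/2)
o = -33203/22704 (o = 33203*(-1/22704) = -33203/22704 ≈ -1.4624)
q(220) + o = (63 - ½*220) - 33203/22704 = (63 - 110) - 33203/22704 = -47 - 33203/22704 = -1100291/22704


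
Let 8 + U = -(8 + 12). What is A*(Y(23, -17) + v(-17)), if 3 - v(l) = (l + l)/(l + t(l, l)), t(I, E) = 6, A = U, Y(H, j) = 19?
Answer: -5824/11 ≈ -529.45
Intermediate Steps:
U = -28 (U = -8 - (8 + 12) = -8 - 1*20 = -8 - 20 = -28)
A = -28
v(l) = 3 - 2*l/(6 + l) (v(l) = 3 - (l + l)/(l + 6) = 3 - 2*l/(6 + l))
A*(Y(23, -17) + v(-17)) = -28*(19 + (18 - 17)/(6 - 17)) = -28*(19 + 1/(-11)) = -28*(19 - 1/11*1) = -28*(19 - 1/11) = -28*208/11 = -5824/11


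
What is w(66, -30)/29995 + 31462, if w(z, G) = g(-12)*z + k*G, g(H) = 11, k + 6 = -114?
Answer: 134815288/4285 ≈ 31462.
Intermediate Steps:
k = -120 (k = -6 - 114 = -120)
w(z, G) = -120*G + 11*z (w(z, G) = 11*z - 120*G = -120*G + 11*z)
w(66, -30)/29995 + 31462 = (-120*(-30) + 11*66)/29995 + 31462 = (3600 + 726)*(1/29995) + 31462 = 4326*(1/29995) + 31462 = 618/4285 + 31462 = 134815288/4285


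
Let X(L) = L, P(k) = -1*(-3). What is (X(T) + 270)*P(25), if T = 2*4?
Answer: 834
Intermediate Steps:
T = 8
P(k) = 3
(X(T) + 270)*P(25) = (8 + 270)*3 = 278*3 = 834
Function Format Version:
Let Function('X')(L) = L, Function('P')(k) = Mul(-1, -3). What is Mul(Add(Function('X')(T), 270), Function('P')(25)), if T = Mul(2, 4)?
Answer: 834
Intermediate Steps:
T = 8
Function('P')(k) = 3
Mul(Add(Function('X')(T), 270), Function('P')(25)) = Mul(Add(8, 270), 3) = Mul(278, 3) = 834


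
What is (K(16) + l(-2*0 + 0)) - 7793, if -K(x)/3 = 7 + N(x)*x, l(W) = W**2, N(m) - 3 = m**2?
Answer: -20246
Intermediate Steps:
N(m) = 3 + m**2
K(x) = -21 - 3*x*(3 + x**2) (K(x) = -3*(7 + (3 + x**2)*x) = -3*(7 + x*(3 + x**2)) = -21 - 3*x*(3 + x**2))
(K(16) + l(-2*0 + 0)) - 7793 = ((-21 - 3*16*(3 + 16**2)) + (-2*0 + 0)**2) - 7793 = ((-21 - 3*16*(3 + 256)) + (0 + 0)**2) - 7793 = ((-21 - 3*16*259) + 0**2) - 7793 = ((-21 - 12432) + 0) - 7793 = (-12453 + 0) - 7793 = -12453 - 7793 = -20246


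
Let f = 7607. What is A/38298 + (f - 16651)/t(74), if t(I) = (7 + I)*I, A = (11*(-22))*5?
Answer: -29468321/19129851 ≈ -1.5404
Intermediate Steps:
A = -1210 (A = -242*5 = -1210)
t(I) = I*(7 + I)
A/38298 + (f - 16651)/t(74) = -1210/38298 + (7607 - 16651)/((74*(7 + 74))) = -1210*1/38298 - 9044/(74*81) = -605/19149 - 9044/5994 = -605/19149 - 9044*1/5994 = -605/19149 - 4522/2997 = -29468321/19129851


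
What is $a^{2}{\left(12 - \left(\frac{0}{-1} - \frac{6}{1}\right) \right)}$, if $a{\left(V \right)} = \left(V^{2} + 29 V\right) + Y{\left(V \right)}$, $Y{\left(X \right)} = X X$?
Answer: $1368900$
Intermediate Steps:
$Y{\left(X \right)} = X^{2}$
$a{\left(V \right)} = 2 V^{2} + 29 V$ ($a{\left(V \right)} = \left(V^{2} + 29 V\right) + V^{2} = 2 V^{2} + 29 V$)
$a^{2}{\left(12 - \left(\frac{0}{-1} - \frac{6}{1}\right) \right)} = \left(\left(12 - \left(\frac{0}{-1} - \frac{6}{1}\right)\right) \left(29 + 2 \left(12 - \left(\frac{0}{-1} - \frac{6}{1}\right)\right)\right)\right)^{2} = \left(\left(12 - \left(0 \left(-1\right) - 6\right)\right) \left(29 + 2 \left(12 - \left(0 \left(-1\right) - 6\right)\right)\right)\right)^{2} = \left(\left(12 - \left(0 - 6\right)\right) \left(29 + 2 \left(12 - \left(0 - 6\right)\right)\right)\right)^{2} = \left(\left(12 - -6\right) \left(29 + 2 \left(12 - -6\right)\right)\right)^{2} = \left(\left(12 + 6\right) \left(29 + 2 \left(12 + 6\right)\right)\right)^{2} = \left(18 \left(29 + 2 \cdot 18\right)\right)^{2} = \left(18 \left(29 + 36\right)\right)^{2} = \left(18 \cdot 65\right)^{2} = 1170^{2} = 1368900$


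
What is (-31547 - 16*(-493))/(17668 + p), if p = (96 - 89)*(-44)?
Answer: -23659/17360 ≈ -1.3628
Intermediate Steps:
p = -308 (p = 7*(-44) = -308)
(-31547 - 16*(-493))/(17668 + p) = (-31547 - 16*(-493))/(17668 - 308) = (-31547 + 7888)/17360 = -23659*1/17360 = -23659/17360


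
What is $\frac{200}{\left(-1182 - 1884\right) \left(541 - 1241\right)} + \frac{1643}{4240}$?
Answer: $\frac{332741}{858480} \approx 0.38759$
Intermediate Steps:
$\frac{200}{\left(-1182 - 1884\right) \left(541 - 1241\right)} + \frac{1643}{4240} = \frac{200}{\left(-3066\right) \left(-700\right)} + 1643 \cdot \frac{1}{4240} = \frac{200}{2146200} + \frac{31}{80} = 200 \cdot \frac{1}{2146200} + \frac{31}{80} = \frac{1}{10731} + \frac{31}{80} = \frac{332741}{858480}$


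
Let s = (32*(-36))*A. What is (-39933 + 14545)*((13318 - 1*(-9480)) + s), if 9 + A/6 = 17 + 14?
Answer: 3281805208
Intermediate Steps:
A = 132 (A = -54 + 6*(17 + 14) = -54 + 6*31 = -54 + 186 = 132)
s = -152064 (s = (32*(-36))*132 = -1152*132 = -152064)
(-39933 + 14545)*((13318 - 1*(-9480)) + s) = (-39933 + 14545)*((13318 - 1*(-9480)) - 152064) = -25388*((13318 + 9480) - 152064) = -25388*(22798 - 152064) = -25388*(-129266) = 3281805208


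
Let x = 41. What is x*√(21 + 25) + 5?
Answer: 5 + 41*√46 ≈ 283.08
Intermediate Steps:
x*√(21 + 25) + 5 = 41*√(21 + 25) + 5 = 41*√46 + 5 = 5 + 41*√46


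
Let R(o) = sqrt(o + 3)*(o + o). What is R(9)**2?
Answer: 3888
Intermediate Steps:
R(o) = 2*o*sqrt(3 + o) (R(o) = sqrt(3 + o)*(2*o) = 2*o*sqrt(3 + o))
R(9)**2 = (2*9*sqrt(3 + 9))**2 = (2*9*sqrt(12))**2 = (2*9*(2*sqrt(3)))**2 = (36*sqrt(3))**2 = 3888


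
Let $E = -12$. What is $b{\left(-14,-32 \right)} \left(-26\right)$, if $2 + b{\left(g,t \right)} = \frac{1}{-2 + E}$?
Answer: $\frac{377}{7} \approx 53.857$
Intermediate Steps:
$b{\left(g,t \right)} = - \frac{29}{14}$ ($b{\left(g,t \right)} = -2 + \frac{1}{-2 - 12} = -2 + \frac{1}{-14} = -2 - \frac{1}{14} = - \frac{29}{14}$)
$b{\left(-14,-32 \right)} \left(-26\right) = \left(- \frac{29}{14}\right) \left(-26\right) = \frac{377}{7}$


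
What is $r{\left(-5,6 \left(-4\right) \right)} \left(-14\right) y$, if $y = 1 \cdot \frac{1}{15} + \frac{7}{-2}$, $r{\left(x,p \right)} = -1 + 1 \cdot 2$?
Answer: $\frac{721}{15} \approx 48.067$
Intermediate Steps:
$r{\left(x,p \right)} = 1$ ($r{\left(x,p \right)} = -1 + 2 = 1$)
$y = - \frac{103}{30}$ ($y = 1 \cdot \frac{1}{15} + 7 \left(- \frac{1}{2}\right) = \frac{1}{15} - \frac{7}{2} = - \frac{103}{30} \approx -3.4333$)
$r{\left(-5,6 \left(-4\right) \right)} \left(-14\right) y = 1 \left(-14\right) \left(- \frac{103}{30}\right) = \left(-14\right) \left(- \frac{103}{30}\right) = \frac{721}{15}$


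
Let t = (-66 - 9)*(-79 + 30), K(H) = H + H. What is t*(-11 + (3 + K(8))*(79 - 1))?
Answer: 5405925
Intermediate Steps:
K(H) = 2*H
t = 3675 (t = -75*(-49) = 3675)
t*(-11 + (3 + K(8))*(79 - 1)) = 3675*(-11 + (3 + 2*8)*(79 - 1)) = 3675*(-11 + (3 + 16)*78) = 3675*(-11 + 19*78) = 3675*(-11 + 1482) = 3675*1471 = 5405925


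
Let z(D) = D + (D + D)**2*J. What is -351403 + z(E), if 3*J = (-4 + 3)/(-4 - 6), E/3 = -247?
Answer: -1394666/5 ≈ -2.7893e+5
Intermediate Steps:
E = -741 (E = 3*(-247) = -741)
J = 1/30 (J = ((-4 + 3)/(-4 - 6))/3 = (-1/(-10))/3 = (-1*(-1/10))/3 = (1/3)*(1/10) = 1/30 ≈ 0.033333)
z(D) = D + 2*D**2/15 (z(D) = D + (D + D)**2*(1/30) = D + (2*D)**2*(1/30) = D + (4*D**2)*(1/30) = D + 2*D**2/15)
-351403 + z(E) = -351403 + (1/15)*(-741)*(15 + 2*(-741)) = -351403 + (1/15)*(-741)*(15 - 1482) = -351403 + (1/15)*(-741)*(-1467) = -351403 + 362349/5 = -1394666/5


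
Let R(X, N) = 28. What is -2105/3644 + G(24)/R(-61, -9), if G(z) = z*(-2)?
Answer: -58463/25508 ≈ -2.2919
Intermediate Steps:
G(z) = -2*z
-2105/3644 + G(24)/R(-61, -9) = -2105/3644 - 2*24/28 = -2105*1/3644 - 48*1/28 = -2105/3644 - 12/7 = -58463/25508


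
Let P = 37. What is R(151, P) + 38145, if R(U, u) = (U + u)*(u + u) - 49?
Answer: 52008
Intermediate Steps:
R(U, u) = -49 + 2*u*(U + u) (R(U, u) = (U + u)*(2*u) - 49 = 2*u*(U + u) - 49 = -49 + 2*u*(U + u))
R(151, P) + 38145 = (-49 + 2*37**2 + 2*151*37) + 38145 = (-49 + 2*1369 + 11174) + 38145 = (-49 + 2738 + 11174) + 38145 = 13863 + 38145 = 52008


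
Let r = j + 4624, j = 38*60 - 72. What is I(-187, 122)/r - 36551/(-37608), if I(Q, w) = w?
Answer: 130279/131628 ≈ 0.98975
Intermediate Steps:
j = 2208 (j = 2280 - 72 = 2208)
r = 6832 (r = 2208 + 4624 = 6832)
I(-187, 122)/r - 36551/(-37608) = 122/6832 - 36551/(-37608) = 122*(1/6832) - 36551*(-1/37608) = 1/56 + 36551/37608 = 130279/131628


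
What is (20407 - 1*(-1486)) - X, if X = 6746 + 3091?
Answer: 12056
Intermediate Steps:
X = 9837
(20407 - 1*(-1486)) - X = (20407 - 1*(-1486)) - 1*9837 = (20407 + 1486) - 9837 = 21893 - 9837 = 12056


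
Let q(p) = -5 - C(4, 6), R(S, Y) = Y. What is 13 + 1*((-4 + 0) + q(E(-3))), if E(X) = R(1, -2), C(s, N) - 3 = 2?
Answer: -1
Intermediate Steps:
C(s, N) = 5 (C(s, N) = 3 + 2 = 5)
E(X) = -2
q(p) = -10 (q(p) = -5 - 1*5 = -5 - 5 = -10)
13 + 1*((-4 + 0) + q(E(-3))) = 13 + 1*((-4 + 0) - 10) = 13 + 1*(-4 - 10) = 13 + 1*(-14) = 13 - 14 = -1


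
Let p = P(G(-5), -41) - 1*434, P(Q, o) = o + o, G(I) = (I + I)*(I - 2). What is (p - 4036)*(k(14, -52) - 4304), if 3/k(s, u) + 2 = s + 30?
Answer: 137140380/7 ≈ 1.9591e+7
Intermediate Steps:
k(s, u) = 3/(28 + s) (k(s, u) = 3/(-2 + (s + 30)) = 3/(-2 + (30 + s)) = 3/(28 + s))
G(I) = 2*I*(-2 + I) (G(I) = (2*I)*(-2 + I) = 2*I*(-2 + I))
P(Q, o) = 2*o
p = -516 (p = 2*(-41) - 1*434 = -82 - 434 = -516)
(p - 4036)*(k(14, -52) - 4304) = (-516 - 4036)*(3/(28 + 14) - 4304) = -4552*(3/42 - 4304) = -4552*(3*(1/42) - 4304) = -4552*(1/14 - 4304) = -4552*(-60255/14) = 137140380/7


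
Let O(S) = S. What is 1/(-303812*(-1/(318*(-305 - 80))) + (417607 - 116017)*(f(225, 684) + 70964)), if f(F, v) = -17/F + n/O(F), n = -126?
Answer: 61215/1310113701731696 ≈ 4.6725e-11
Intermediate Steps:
f(F, v) = -143/F (f(F, v) = -17/F - 126/F = -143/F)
1/(-303812*(-1/(318*(-305 - 80))) + (417607 - 116017)*(f(225, 684) + 70964)) = 1/(-303812*(-1/(318*(-305 - 80))) + (417607 - 116017)*(-143/225 + 70964)) = 1/(-303812/((-385*(-318))) + 301590*(-143*1/225 + 70964)) = 1/(-303812/122430 + 301590*(-143/225 + 70964)) = 1/(-303812*1/122430 + 301590*(15966757/225)) = 1/(-151906/61215 + 107009205414/5) = 1/(1310113701731696/61215) = 61215/1310113701731696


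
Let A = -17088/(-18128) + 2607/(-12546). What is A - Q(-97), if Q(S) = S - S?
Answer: 3481799/4738206 ≈ 0.73483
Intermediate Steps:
Q(S) = 0
A = 3481799/4738206 (A = -17088*(-1/18128) + 2607*(-1/12546) = 1068/1133 - 869/4182 = 3481799/4738206 ≈ 0.73483)
A - Q(-97) = 3481799/4738206 - 1*0 = 3481799/4738206 + 0 = 3481799/4738206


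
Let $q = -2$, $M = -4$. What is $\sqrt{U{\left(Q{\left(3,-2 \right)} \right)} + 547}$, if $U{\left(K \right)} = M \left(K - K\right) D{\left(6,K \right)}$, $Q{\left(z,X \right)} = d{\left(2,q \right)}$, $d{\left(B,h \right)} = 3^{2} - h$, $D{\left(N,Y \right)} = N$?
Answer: $\sqrt{547} \approx 23.388$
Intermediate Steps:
$d{\left(B,h \right)} = 9 - h$
$Q{\left(z,X \right)} = 11$ ($Q{\left(z,X \right)} = 9 - -2 = 9 + 2 = 11$)
$U{\left(K \right)} = 0$ ($U{\left(K \right)} = - 4 \left(K - K\right) 6 = \left(-4\right) 0 \cdot 6 = 0 \cdot 6 = 0$)
$\sqrt{U{\left(Q{\left(3,-2 \right)} \right)} + 547} = \sqrt{0 + 547} = \sqrt{547}$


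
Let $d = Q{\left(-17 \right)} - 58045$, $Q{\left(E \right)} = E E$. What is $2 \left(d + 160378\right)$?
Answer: $205244$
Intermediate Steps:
$Q{\left(E \right)} = E^{2}$
$d = -57756$ ($d = \left(-17\right)^{2} - 58045 = 289 - 58045 = -57756$)
$2 \left(d + 160378\right) = 2 \left(-57756 + 160378\right) = 2 \cdot 102622 = 205244$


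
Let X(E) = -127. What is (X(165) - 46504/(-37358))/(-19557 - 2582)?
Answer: 2348981/413534381 ≈ 0.0056803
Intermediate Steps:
(X(165) - 46504/(-37358))/(-19557 - 2582) = (-127 - 46504/(-37358))/(-19557 - 2582) = (-127 - 46504*(-1/37358))/(-22139) = (-127 + 23252/18679)*(-1/22139) = -2348981/18679*(-1/22139) = 2348981/413534381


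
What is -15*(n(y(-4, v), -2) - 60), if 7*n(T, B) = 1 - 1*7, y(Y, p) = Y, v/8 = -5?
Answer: 6390/7 ≈ 912.86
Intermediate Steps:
v = -40 (v = 8*(-5) = -40)
n(T, B) = -6/7 (n(T, B) = (1 - 1*7)/7 = (1 - 7)/7 = (1/7)*(-6) = -6/7)
-15*(n(y(-4, v), -2) - 60) = -15*(-6/7 - 60) = -15*(-426/7) = 6390/7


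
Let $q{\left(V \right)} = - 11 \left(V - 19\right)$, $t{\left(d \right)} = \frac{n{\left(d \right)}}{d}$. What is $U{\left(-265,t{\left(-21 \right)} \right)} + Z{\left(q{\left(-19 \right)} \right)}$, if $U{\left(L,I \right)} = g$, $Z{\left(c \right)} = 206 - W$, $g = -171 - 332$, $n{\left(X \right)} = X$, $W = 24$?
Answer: $-321$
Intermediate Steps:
$g = -503$ ($g = -171 - 332 = -503$)
$t{\left(d \right)} = 1$ ($t{\left(d \right)} = \frac{d}{d} = 1$)
$q{\left(V \right)} = 209 - 11 V$ ($q{\left(V \right)} = - 11 \left(-19 + V\right) = 209 - 11 V$)
$Z{\left(c \right)} = 182$ ($Z{\left(c \right)} = 206 - 24 = 182$)
$U{\left(L,I \right)} = -503$
$U{\left(-265,t{\left(-21 \right)} \right)} + Z{\left(q{\left(-19 \right)} \right)} = -503 + 182 = -321$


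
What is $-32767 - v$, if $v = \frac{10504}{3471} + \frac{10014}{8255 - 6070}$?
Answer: $- \frac{19120543183}{583395} \approx -32775.0$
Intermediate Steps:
$v = \frac{4439218}{583395}$ ($v = 10504 \cdot \frac{1}{3471} + \frac{10014}{2185} = \frac{808}{267} + 10014 \cdot \frac{1}{2185} = \frac{808}{267} + \frac{10014}{2185} = \frac{4439218}{583395} \approx 7.6093$)
$-32767 - v = -32767 - \frac{4439218}{583395} = - \frac{19120543183}{583395}$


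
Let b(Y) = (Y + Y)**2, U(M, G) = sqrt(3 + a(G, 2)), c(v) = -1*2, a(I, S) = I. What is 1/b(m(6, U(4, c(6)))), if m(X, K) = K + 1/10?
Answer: 25/121 ≈ 0.20661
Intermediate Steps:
c(v) = -2
U(M, G) = sqrt(3 + G)
m(X, K) = 1/10 + K (m(X, K) = K + 1/10 = 1/10 + K)
b(Y) = 4*Y**2 (b(Y) = (2*Y)**2 = 4*Y**2)
1/b(m(6, U(4, c(6)))) = 1/(4*(1/10 + sqrt(3 - 2))**2) = 1/(4*(1/10 + sqrt(1))**2) = 1/(4*(1/10 + 1)**2) = 1/(4*(11/10)**2) = 1/(4*(121/100)) = 1/(121/25) = 25/121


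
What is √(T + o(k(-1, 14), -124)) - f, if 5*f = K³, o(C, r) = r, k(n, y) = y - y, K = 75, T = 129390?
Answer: -84375 + √129266 ≈ -84016.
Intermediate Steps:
k(n, y) = 0
f = 84375 (f = (⅕)*75³ = (⅕)*421875 = 84375)
√(T + o(k(-1, 14), -124)) - f = √(129390 - 124) - 1*84375 = √129266 - 84375 = -84375 + √129266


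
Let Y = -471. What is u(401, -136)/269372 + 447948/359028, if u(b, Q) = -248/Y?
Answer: 394674573305/316329129069 ≈ 1.2477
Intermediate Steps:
u(b, Q) = 248/471 (u(b, Q) = -248/(-471) = -248*(-1/471) = 248/471)
u(401, -136)/269372 + 447948/359028 = (248/471)/269372 + 447948/359028 = (248/471)*(1/269372) + 447948*(1/359028) = 62/31718553 + 12443/9973 = 394674573305/316329129069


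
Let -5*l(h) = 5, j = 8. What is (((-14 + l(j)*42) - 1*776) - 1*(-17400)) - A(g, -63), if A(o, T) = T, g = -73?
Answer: 16631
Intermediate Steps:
l(h) = -1 (l(h) = -⅕*5 = -1)
(((-14 + l(j)*42) - 1*776) - 1*(-17400)) - A(g, -63) = (((-14 - 1*42) - 1*776) - 1*(-17400)) - 1*(-63) = (((-14 - 42) - 776) + 17400) + 63 = ((-56 - 776) + 17400) + 63 = (-832 + 17400) + 63 = 16568 + 63 = 16631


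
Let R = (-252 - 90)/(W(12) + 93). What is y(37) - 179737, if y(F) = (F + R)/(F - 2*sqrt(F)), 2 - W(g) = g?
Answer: -492296914/2739 + 5458*sqrt(37)/101343 ≈ -1.7974e+5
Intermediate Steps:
W(g) = 2 - g
R = -342/83 (R = (-252 - 90)/((2 - 1*12) + 93) = -342/((2 - 12) + 93) = -342/(-10 + 93) = -342/83 ≈ -4.1205)
y(F) = (-342/83 + F)/(F - 2*sqrt(F)) (y(F) = (F - 342/83)/(F - 2*sqrt(F)) = (-342/83 + F)/(F - 2*sqrt(F)))
y(37) - 179737 = (342/83 - 1*37)/(-1*37 + 2*sqrt(37)) - 179737 = (342/83 - 37)/(-37 + 2*sqrt(37)) - 179737 = -2729/83/(-37 + 2*sqrt(37)) - 179737 = -2729/(83*(-37 + 2*sqrt(37))) - 179737 = -179737 - 2729/(83*(-37 + 2*sqrt(37)))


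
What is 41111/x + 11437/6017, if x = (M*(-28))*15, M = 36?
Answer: -10633921/12996720 ≈ -0.81820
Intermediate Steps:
x = -15120 (x = (36*(-28))*15 = -1008*15 = -15120)
41111/x + 11437/6017 = 41111/(-15120) + 11437/6017 = 41111*(-1/15120) + 11437*(1/6017) = -5873/2160 + 11437/6017 = -10633921/12996720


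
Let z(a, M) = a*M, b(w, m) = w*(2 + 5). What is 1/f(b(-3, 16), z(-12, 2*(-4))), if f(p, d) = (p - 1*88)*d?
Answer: -1/10464 ≈ -9.5566e-5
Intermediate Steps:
b(w, m) = 7*w (b(w, m) = w*7 = 7*w)
z(a, M) = M*a
f(p, d) = d*(-88 + p) (f(p, d) = (p - 88)*d = (-88 + p)*d = d*(-88 + p))
1/f(b(-3, 16), z(-12, 2*(-4))) = 1/(((2*(-4))*(-12))*(-88 + 7*(-3))) = 1/((-8*(-12))*(-88 - 21)) = 1/(96*(-109)) = 1/(-10464) = -1/10464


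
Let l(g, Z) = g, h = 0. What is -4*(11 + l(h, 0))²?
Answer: -484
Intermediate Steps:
-4*(11 + l(h, 0))² = -4*(11 + 0)² = -4*11² = -4*121 = -484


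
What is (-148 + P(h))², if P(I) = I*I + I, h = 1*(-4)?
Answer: 18496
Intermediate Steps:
h = -4
P(I) = I + I² (P(I) = I² + I = I + I²)
(-148 + P(h))² = (-148 - 4*(1 - 4))² = (-148 - 4*(-3))² = (-148 + 12)² = (-136)² = 18496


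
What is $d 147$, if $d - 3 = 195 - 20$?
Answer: $26166$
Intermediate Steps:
$d = 178$ ($d = 3 + \left(195 - 20\right) = 3 + 175 = 178$)
$d 147 = 178 \cdot 147 = 26166$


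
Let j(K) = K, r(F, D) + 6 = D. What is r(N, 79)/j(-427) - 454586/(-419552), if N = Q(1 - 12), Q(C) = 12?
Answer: 11677209/12796336 ≈ 0.91254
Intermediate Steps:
N = 12
r(F, D) = -6 + D
r(N, 79)/j(-427) - 454586/(-419552) = (-6 + 79)/(-427) - 454586/(-419552) = 73*(-1/427) - 454586*(-1/419552) = -73/427 + 227293/209776 = 11677209/12796336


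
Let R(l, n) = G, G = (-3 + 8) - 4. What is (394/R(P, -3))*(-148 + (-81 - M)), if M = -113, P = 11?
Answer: -45704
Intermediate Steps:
G = 1 (G = 5 - 4 = 1)
R(l, n) = 1
(394/R(P, -3))*(-148 + (-81 - M)) = (394/1)*(-148 + (-81 - 1*(-113))) = (394*1)*(-148 + (-81 + 113)) = 394*(-148 + 32) = 394*(-116) = -45704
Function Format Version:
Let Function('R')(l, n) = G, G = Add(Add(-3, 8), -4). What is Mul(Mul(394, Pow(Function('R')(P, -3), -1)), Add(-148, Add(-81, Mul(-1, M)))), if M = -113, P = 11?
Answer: -45704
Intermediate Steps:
G = 1 (G = Add(5, -4) = 1)
Function('R')(l, n) = 1
Mul(Mul(394, Pow(Function('R')(P, -3), -1)), Add(-148, Add(-81, Mul(-1, M)))) = Mul(Mul(394, Pow(1, -1)), Add(-148, Add(-81, Mul(-1, -113)))) = Mul(Mul(394, 1), Add(-148, Add(-81, 113))) = Mul(394, Add(-148, 32)) = Mul(394, -116) = -45704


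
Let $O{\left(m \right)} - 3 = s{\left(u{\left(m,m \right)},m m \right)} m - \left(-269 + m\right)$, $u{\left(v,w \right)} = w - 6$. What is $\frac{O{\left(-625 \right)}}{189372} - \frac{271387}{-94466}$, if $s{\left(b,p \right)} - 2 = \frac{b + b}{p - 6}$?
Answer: $\frac{3343694943095659}{1164644568597148} \approx 2.871$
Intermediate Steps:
$u{\left(v,w \right)} = -6 + w$ ($u{\left(v,w \right)} = w - 6 = -6 + w$)
$s{\left(b,p \right)} = 2 + \frac{2 b}{-6 + p}$ ($s{\left(b,p \right)} = 2 + \frac{b + b}{p - 6} = 2 + \frac{2 b}{-6 + p}$)
$O{\left(m \right)} = 272 - m + \frac{2 m \left(-12 + m + m^{2}\right)}{-6 + m^{2}}$ ($O{\left(m \right)} = 3 - \left(-269 + m - \frac{2 \left(-6 + \left(-6 + m\right) + m m\right)}{-6 + m m} m\right) = 3 - \left(-269 + m - \frac{2 \left(-6 + \left(-6 + m\right) + m^{2}\right)}{-6 + m^{2}} m\right) = 3 - \left(-269 + m - \frac{2 \left(-12 + m + m^{2}\right)}{-6 + m^{2}} m\right) = 3 - \left(-269 + m - \frac{2 m \left(-12 + m + m^{2}\right)}{-6 + m^{2}}\right) = 3 + \left(269 - m + \frac{2 m \left(-12 + m + m^{2}\right)}{-6 + m^{2}}\right) = 272 - m + \frac{2 m \left(-12 + m + m^{2}\right)}{-6 + m^{2}}$)
$\frac{O{\left(-625 \right)}}{189372} - \frac{271387}{-94466} = \frac{\frac{1}{-6 + \left(-625\right)^{2}} \left(-1632 + \left(-625\right)^{3} - -11250 + 274 \left(-625\right)^{2}\right)}{189372} - \frac{271387}{-94466} = \frac{-1632 - 244140625 + 11250 + 274 \cdot 390625}{-6 + 390625} \cdot \frac{1}{189372} - - \frac{271387}{94466} = \frac{-1632 - 244140625 + 11250 + 107031250}{390619} \cdot \frac{1}{189372} + \frac{271387}{94466} = \frac{1}{390619} \left(-137099757\right) \frac{1}{189372} + \frac{271387}{94466} = \left(- \frac{137099757}{390619}\right) \frac{1}{189372} + \frac{271387}{94466} = - \frac{45699919}{24657433756} + \frac{271387}{94466} = \frac{3343694943095659}{1164644568597148}$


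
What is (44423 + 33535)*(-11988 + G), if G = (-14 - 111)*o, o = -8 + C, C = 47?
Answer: -1314605754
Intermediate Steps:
o = 39 (o = -8 + 47 = 39)
G = -4875 (G = (-14 - 111)*39 = -125*39 = -4875)
(44423 + 33535)*(-11988 + G) = (44423 + 33535)*(-11988 - 4875) = 77958*(-16863) = -1314605754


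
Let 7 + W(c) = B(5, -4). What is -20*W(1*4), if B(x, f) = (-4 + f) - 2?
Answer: 340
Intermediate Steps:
B(x, f) = -6 + f
W(c) = -17 (W(c) = -7 + (-6 - 4) = -7 - 10 = -17)
-20*W(1*4) = -20*(-17) = 340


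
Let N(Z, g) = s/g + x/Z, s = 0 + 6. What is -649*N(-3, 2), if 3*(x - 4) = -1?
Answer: -10384/9 ≈ -1153.8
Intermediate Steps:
s = 6
x = 11/3 (x = 4 + (⅓)*(-1) = 4 - ⅓ = 11/3 ≈ 3.6667)
N(Z, g) = 6/g + 11/(3*Z)
-649*N(-3, 2) = -649*(6/2 + (11/3)/(-3)) = -649*(6*(½) + (11/3)*(-⅓)) = -649*(3 - 11/9) = -649*16/9 = -10384/9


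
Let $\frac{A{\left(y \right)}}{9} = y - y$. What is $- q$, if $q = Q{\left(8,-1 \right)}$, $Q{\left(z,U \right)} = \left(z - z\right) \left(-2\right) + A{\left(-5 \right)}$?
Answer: $0$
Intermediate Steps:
$A{\left(y \right)} = 0$ ($A{\left(y \right)} = 9 \left(y - y\right) = 9 \cdot 0 = 0$)
$Q{\left(z,U \right)} = 0$ ($Q{\left(z,U \right)} = \left(z - z\right) \left(-2\right) + 0 = 0 \left(-2\right) + 0 = 0 + 0 = 0$)
$q = 0$
$- q = \left(-1\right) 0 = 0$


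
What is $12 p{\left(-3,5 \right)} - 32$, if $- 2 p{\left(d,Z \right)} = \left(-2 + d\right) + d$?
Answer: $16$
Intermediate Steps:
$p{\left(d,Z \right)} = 1 - d$ ($p{\left(d,Z \right)} = - \frac{\left(-2 + d\right) + d}{2} = - \frac{-2 + 2 d}{2} = 1 - d$)
$12 p{\left(-3,5 \right)} - 32 = 12 \left(1 - -3\right) - 32 = 12 \left(1 + 3\right) - 32 = 12 \cdot 4 - 32 = 48 - 32 = 16$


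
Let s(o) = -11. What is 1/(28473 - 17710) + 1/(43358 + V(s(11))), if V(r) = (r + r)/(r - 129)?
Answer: 3788481/32666469173 ≈ 0.00011597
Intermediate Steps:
V(r) = 2*r/(-129 + r) (V(r) = (2*r)/(-129 + r) = 2*r/(-129 + r))
1/(28473 - 17710) + 1/(43358 + V(s(11))) = 1/(28473 - 17710) + 1/(43358 + 2*(-11)/(-129 - 11)) = 1/10763 + 1/(43358 + 2*(-11)/(-140)) = 1/10763 + 1/(43358 + 2*(-11)*(-1/140)) = 1/10763 + 1/(43358 + 11/70) = 1/10763 + 1/(3035071/70) = 1/10763 + 70/3035071 = 3788481/32666469173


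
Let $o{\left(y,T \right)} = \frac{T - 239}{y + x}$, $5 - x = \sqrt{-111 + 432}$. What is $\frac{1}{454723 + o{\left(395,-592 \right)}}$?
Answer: $\frac{72609381517}{33017004642320152} + \frac{831 \sqrt{321}}{33017004642320152} \approx 2.1992 \cdot 10^{-6}$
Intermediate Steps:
$x = 5 - \sqrt{321}$ ($x = 5 - \sqrt{-111 + 432} = 5 - \sqrt{321} \approx -12.916$)
$o{\left(y,T \right)} = \frac{-239 + T}{5 + y - \sqrt{321}}$ ($o{\left(y,T \right)} = \frac{T - 239}{y + \left(5 - \sqrt{321}\right)} = \frac{-239 + T}{5 + y - \sqrt{321}}$)
$\frac{1}{454723 + o{\left(395,-592 \right)}} = \frac{1}{454723 + \frac{-239 - 592}{5 + 395 - \sqrt{321}}} = \frac{1}{454723 + \frac{1}{400 - \sqrt{321}} \left(-831\right)} = \frac{1}{454723 - \frac{831}{400 - \sqrt{321}}}$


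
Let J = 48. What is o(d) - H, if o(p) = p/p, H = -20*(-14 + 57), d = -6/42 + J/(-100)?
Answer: 861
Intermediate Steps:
d = -109/175 (d = -6/42 + 48/(-100) = -6*1/42 + 48*(-1/100) = -⅐ - 12/25 = -109/175 ≈ -0.62286)
H = -860 (H = -20*43 = -860)
o(p) = 1
o(d) - H = 1 - 1*(-860) = 1 + 860 = 861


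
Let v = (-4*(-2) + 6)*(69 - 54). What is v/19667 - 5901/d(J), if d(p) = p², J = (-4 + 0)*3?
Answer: -38674909/944016 ≈ -40.969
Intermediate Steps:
v = 210 (v = (8 + 6)*15 = 14*15 = 210)
J = -12 (J = -4*3 = -12)
v/19667 - 5901/d(J) = 210/19667 - 5901/((-12)²) = 210*(1/19667) - 5901/144 = 210/19667 - 5901*1/144 = 210/19667 - 1967/48 = -38674909/944016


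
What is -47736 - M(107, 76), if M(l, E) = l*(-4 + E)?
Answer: -55440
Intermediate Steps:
-47736 - M(107, 76) = -47736 - 107*(-4 + 76) = -47736 - 107*72 = -47736 - 1*7704 = -47736 - 7704 = -55440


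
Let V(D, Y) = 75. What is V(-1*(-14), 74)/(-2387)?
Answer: -75/2387 ≈ -0.031420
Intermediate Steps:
V(-1*(-14), 74)/(-2387) = 75/(-2387) = 75*(-1/2387) = -75/2387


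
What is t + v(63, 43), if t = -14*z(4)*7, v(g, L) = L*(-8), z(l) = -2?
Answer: -148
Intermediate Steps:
v(g, L) = -8*L
t = 196 (t = -14*(-2)*7 = 28*7 = 196)
t + v(63, 43) = 196 - 8*43 = 196 - 344 = -148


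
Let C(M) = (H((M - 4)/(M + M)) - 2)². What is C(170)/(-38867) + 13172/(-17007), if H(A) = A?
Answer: -14796655278943/19103219894100 ≈ -0.77456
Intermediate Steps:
C(M) = (-2 + (-4 + M)/(2*M))² (C(M) = ((M - 4)/(M + M) - 2)² = ((-4 + M)/((2*M)) - 2)² = ((-4 + M)*(1/(2*M)) - 2)² = ((-4 + M)/(2*M) - 2)² = (-2 + (-4 + M)/(2*M))²)
C(170)/(-38867) + 13172/(-17007) = ((¼)*(4 + 3*170)²/170²)/(-38867) + 13172/(-17007) = ((¼)*(1/28900)*(4 + 510)²)*(-1/38867) + 13172*(-1/17007) = ((¼)*(1/28900)*514²)*(-1/38867) - 13172/17007 = ((¼)*(1/28900)*264196)*(-1/38867) - 13172/17007 = (66049/28900)*(-1/38867) - 13172/17007 = -66049/1123256300 - 13172/17007 = -14796655278943/19103219894100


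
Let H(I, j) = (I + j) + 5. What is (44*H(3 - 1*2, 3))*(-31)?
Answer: -12276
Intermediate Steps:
H(I, j) = 5 + I + j
(44*H(3 - 1*2, 3))*(-31) = (44*(5 + (3 - 1*2) + 3))*(-31) = (44*(5 + (3 - 2) + 3))*(-31) = (44*(5 + 1 + 3))*(-31) = (44*9)*(-31) = 396*(-31) = -12276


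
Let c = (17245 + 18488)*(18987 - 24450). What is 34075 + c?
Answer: -195175304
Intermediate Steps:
c = -195209379 (c = 35733*(-5463) = -195209379)
34075 + c = 34075 - 195209379 = -195175304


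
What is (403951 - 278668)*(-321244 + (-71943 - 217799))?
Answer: -76546159038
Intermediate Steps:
(403951 - 278668)*(-321244 + (-71943 - 217799)) = 125283*(-321244 - 289742) = 125283*(-610986) = -76546159038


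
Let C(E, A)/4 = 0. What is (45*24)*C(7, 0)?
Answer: 0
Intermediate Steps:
C(E, A) = 0 (C(E, A) = 4*0 = 0)
(45*24)*C(7, 0) = (45*24)*0 = 1080*0 = 0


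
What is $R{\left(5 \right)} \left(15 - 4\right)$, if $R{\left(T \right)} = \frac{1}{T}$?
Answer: $\frac{11}{5} \approx 2.2$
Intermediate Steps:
$R{\left(5 \right)} \left(15 - 4\right) = \frac{15 - 4}{5} = \frac{1}{5} \cdot 11 = \frac{11}{5}$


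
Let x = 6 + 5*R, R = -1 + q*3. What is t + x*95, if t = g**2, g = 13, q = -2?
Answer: -2586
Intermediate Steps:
t = 169 (t = 13**2 = 169)
R = -7 (R = -1 - 2*3 = -1 - 6 = -7)
x = -29 (x = 6 + 5*(-7) = 6 - 35 = -29)
t + x*95 = 169 - 29*95 = 169 - 2755 = -2586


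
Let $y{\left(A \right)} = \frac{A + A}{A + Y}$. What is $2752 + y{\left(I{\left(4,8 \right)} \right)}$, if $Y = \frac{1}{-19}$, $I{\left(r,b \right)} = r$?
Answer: $\frac{206552}{75} \approx 2754.0$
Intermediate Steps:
$Y = - \frac{1}{19} \approx -0.052632$
$y{\left(A \right)} = \frac{2 A}{- \frac{1}{19} + A}$ ($y{\left(A \right)} = \frac{A + A}{A - \frac{1}{19}} = \frac{2 A}{- \frac{1}{19} + A}$)
$2752 + y{\left(I{\left(4,8 \right)} \right)} = 2752 + 38 \cdot 4 \frac{1}{-1 + 19 \cdot 4} = 2752 + 38 \cdot 4 \frac{1}{-1 + 76} = 2752 + 38 \cdot 4 \cdot \frac{1}{75} = 2752 + \frac{152}{75} = \frac{206552}{75}$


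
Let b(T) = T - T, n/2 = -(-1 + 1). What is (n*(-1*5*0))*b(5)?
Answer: 0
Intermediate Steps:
n = 0 (n = 2*(-(-1 + 1)) = 2*(-1*0) = 2*0 = 0)
b(T) = 0
(n*(-1*5*0))*b(5) = (0*(-1*5*0))*0 = (0*(-5*0))*0 = (0*0)*0 = 0*0 = 0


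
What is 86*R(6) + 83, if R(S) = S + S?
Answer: 1115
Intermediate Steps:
R(S) = 2*S
86*R(6) + 83 = 86*(2*6) + 83 = 86*12 + 83 = 1032 + 83 = 1115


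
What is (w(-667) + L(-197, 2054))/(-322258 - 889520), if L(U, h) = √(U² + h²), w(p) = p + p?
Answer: 29/26343 - 5*√170309/1211778 ≈ -0.00060195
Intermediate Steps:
w(p) = 2*p
(w(-667) + L(-197, 2054))/(-322258 - 889520) = (2*(-667) + √((-197)² + 2054²))/(-322258 - 889520) = (-1334 + √(38809 + 4218916))/(-1211778) = (-1334 + √4257725)*(-1/1211778) = (-1334 + 5*√170309)*(-1/1211778) = 29/26343 - 5*√170309/1211778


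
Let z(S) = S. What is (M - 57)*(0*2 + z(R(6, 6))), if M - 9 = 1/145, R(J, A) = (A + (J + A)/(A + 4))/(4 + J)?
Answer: -125262/3625 ≈ -34.555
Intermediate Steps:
R(J, A) = (A + (A + J)/(4 + A))/(4 + J)
M = 1306/145 (M = 9 + 1/145 = 1306/145 ≈ 9.0069)
(M - 57)*(0*2 + z(R(6, 6))) = (1306/145 - 57)*(0*2 + (6 + 6² + 5*6)/(16 + 4*6 + 4*6 + 6*6)) = -6959*(0 + (6 + 36 + 30)/(16 + 24 + 24 + 36))/145 = -6959*(0 + 72/100)/145 = -6959*(0 + (1/100)*72)/145 = -6959*(0 + 18/25)/145 = -6959/145*18/25 = -125262/3625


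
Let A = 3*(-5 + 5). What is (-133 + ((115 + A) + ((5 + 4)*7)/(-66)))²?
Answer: 173889/484 ≈ 359.27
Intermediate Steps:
A = 0 (A = 3*0 = 0)
(-133 + ((115 + A) + ((5 + 4)*7)/(-66)))² = (-133 + ((115 + 0) + ((5 + 4)*7)/(-66)))² = (-133 + (115 + (9*7)*(-1/66)))² = (-133 + (115 + 63*(-1/66)))² = (-133 + (115 - 21/22))² = (-133 + 2509/22)² = (-417/22)² = 173889/484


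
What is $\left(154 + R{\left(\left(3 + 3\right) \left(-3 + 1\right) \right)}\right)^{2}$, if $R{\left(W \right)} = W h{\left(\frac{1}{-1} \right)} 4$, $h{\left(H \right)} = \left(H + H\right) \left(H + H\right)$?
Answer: $1444$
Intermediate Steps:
$h{\left(H \right)} = 4 H^{2}$ ($h{\left(H \right)} = 2 H 2 H = 4 H^{2}$)
$R{\left(W \right)} = 16 W$ ($R{\left(W \right)} = W 4 \left(\frac{1}{-1}\right)^{2} \cdot 4 = W 4 \left(-1\right)^{2} \cdot 4 = W 4 \cdot 1 \cdot 4 = W 4 \cdot 4 = 4 W 4 = 16 W$)
$\left(154 + R{\left(\left(3 + 3\right) \left(-3 + 1\right) \right)}\right)^{2} = \left(154 + 16 \left(3 + 3\right) \left(-3 + 1\right)\right)^{2} = \left(154 + 16 \cdot 6 \left(-2\right)\right)^{2} = \left(154 + 16 \left(-12\right)\right)^{2} = \left(154 - 192\right)^{2} = \left(-38\right)^{2} = 1444$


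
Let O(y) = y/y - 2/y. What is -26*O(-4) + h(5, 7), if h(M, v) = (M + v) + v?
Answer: -20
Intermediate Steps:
O(y) = 1 - 2/y
h(M, v) = M + 2*v
-26*O(-4) + h(5, 7) = -26*(-2 - 4)/(-4) + (5 + 2*7) = -(-13)*(-6)/2 + (5 + 14) = -26*3/2 + 19 = -39 + 19 = -20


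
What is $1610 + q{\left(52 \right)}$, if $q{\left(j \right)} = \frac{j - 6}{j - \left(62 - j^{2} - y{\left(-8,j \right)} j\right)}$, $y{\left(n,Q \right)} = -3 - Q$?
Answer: $\frac{133607}{83} \approx 1609.7$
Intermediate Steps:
$q{\left(j \right)} = \frac{-6 + j}{-62 + j + j^{2} + j \left(-3 - j\right)}$ ($q{\left(j \right)} = \frac{j - 6}{j - \left(62 - j^{2} - \left(-3 - j\right) j\right)} = \frac{-6 + j}{j - \left(62 - j^{2} - j \left(-3 - j\right)\right)} = \frac{-6 + j}{j + \left(-62 + j^{2} + j \left(-3 - j\right)\right)} = \frac{-6 + j}{-62 + j + j^{2} + j \left(-3 - j\right)}$)
$1610 + q{\left(52 \right)} = 1610 + \frac{6 - 52}{2 \left(31 + 52\right)} = 1610 + \frac{6 - 52}{2 \cdot 83} = 1610 + \frac{1}{2} \cdot \frac{1}{83} \left(-46\right) = 1610 - \frac{23}{83} = \frac{133607}{83}$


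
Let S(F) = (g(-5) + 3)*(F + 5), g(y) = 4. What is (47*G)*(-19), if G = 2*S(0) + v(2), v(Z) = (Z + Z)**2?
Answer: -76798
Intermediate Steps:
S(F) = 35 + 7*F (S(F) = (4 + 3)*(F + 5) = 7*(5 + F) = 35 + 7*F)
v(Z) = 4*Z**2 (v(Z) = (2*Z)**2 = 4*Z**2)
G = 86 (G = 2*(35 + 7*0) + 4*2**2 = 2*(35 + 0) + 4*4 = 2*35 + 16 = 70 + 16 = 86)
(47*G)*(-19) = (47*86)*(-19) = 4042*(-19) = -76798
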